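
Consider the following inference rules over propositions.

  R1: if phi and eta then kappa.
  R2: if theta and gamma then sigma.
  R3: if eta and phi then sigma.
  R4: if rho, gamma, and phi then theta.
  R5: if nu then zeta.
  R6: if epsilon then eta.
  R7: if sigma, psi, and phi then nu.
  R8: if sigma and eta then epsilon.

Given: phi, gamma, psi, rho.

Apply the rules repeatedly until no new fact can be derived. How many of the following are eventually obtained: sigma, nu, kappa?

From rho, gamma, and phi, R4 gives theta.
From theta and gamma, R2 gives sigma.
From sigma, psi, and phi, R7 gives nu.
sigma: reached.
nu: reached.
kappa would need phi and eta (R1), but eta is never established.
Reached: sigma and nu — 2 of the 3.

2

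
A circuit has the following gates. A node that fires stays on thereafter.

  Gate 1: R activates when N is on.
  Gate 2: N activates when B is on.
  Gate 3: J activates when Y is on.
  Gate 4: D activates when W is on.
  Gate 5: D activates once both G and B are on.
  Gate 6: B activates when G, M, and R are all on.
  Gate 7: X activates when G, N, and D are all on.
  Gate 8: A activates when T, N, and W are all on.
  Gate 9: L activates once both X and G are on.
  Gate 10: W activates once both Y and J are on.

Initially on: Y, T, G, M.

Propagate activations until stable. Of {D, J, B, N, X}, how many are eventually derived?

Y is on, so J activates (Gate 3).
Y and J are on, so W activates (Gate 10).
Gate 4: W on → D on.
D: reached.
J: reached.
B would need G, M, and R (Gate 6), but R never turns on.
N would need B (Gate 2), but B never turns on.
X would need G, N, and D (Gate 7), but N never turns on.
Reached: D and J — 2 of the 5.

2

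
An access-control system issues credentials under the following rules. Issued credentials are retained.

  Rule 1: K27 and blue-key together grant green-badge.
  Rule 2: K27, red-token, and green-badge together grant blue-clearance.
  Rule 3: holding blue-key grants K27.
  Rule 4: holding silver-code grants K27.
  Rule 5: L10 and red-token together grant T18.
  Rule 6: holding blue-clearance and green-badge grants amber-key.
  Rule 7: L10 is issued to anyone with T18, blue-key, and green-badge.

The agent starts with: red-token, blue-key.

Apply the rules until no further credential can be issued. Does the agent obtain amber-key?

Holding blue-key grants K27 (Rule 3).
Holding K27 and blue-key grants green-badge (Rule 1).
Holding K27, red-token, and green-badge grants blue-clearance (Rule 2).
Holding blue-clearance and green-badge grants amber-key (Rule 6).

Yes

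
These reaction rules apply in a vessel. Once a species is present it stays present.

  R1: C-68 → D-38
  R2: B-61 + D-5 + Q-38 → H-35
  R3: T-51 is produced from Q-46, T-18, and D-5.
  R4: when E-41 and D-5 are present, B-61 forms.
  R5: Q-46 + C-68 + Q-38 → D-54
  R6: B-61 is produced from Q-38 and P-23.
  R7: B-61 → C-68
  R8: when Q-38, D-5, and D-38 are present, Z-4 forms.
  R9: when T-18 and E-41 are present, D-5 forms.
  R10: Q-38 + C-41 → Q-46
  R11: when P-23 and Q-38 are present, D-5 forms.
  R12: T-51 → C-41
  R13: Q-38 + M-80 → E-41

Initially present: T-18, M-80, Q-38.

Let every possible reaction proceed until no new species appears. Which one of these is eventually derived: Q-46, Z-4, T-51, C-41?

Q-38 and M-80 present → E-41 forms (R13).
T-18 and E-41 present → D-5 forms (R9).
E-41 and D-5 present → B-61 forms (R4).
B-61 present → C-68 forms (R7).
C-68 present → D-38 forms (R1).
Q-38, D-5, and D-38 present → Z-4 forms (R8).
T-51 would need Q-46, T-18, and D-5 (R3), but Q-46 never forms. C-41 would need T-51 (R12), but T-51 never forms. Q-46 would need Q-38 and C-41 (R10), but C-41 never forms.

Z-4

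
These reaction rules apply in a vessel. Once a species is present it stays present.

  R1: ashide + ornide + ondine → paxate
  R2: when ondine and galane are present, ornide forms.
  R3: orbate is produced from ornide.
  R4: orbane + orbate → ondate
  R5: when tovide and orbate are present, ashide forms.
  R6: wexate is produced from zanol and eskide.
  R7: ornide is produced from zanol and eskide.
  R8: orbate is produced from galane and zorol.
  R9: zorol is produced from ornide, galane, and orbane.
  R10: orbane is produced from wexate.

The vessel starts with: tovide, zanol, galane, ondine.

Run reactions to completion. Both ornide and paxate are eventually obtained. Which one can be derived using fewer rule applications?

ornide: ondine and galane present → ornide forms (R2). [1 rule application]
paxate: ondine and galane present → ornide forms (R2). ornide present → orbate forms (R3). tovide and orbate present → ashide forms (R5). ashide, ornide, and ondine present → paxate forms (R1). [4 rule applications]
ornide needs fewer.

ornide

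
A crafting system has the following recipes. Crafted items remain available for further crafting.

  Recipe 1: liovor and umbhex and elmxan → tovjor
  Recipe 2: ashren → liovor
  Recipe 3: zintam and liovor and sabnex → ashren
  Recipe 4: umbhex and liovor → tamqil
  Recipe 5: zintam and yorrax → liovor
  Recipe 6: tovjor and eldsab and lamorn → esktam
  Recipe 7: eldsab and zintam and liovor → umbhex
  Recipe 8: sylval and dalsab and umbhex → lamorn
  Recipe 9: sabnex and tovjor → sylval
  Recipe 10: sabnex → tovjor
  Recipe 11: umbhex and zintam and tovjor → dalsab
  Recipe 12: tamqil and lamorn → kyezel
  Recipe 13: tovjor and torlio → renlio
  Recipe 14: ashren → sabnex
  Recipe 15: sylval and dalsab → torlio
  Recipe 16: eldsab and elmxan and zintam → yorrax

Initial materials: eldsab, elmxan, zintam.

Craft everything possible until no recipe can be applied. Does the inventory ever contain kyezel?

No

kyezel would need tamqil and lamorn (Recipe 12), but lamorn is never obtained.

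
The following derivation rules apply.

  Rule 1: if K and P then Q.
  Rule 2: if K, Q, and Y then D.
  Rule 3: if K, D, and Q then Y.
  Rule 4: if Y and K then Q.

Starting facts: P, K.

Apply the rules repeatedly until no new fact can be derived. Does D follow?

No

D would need K, Q, and Y (Rule 2), but Y is never established.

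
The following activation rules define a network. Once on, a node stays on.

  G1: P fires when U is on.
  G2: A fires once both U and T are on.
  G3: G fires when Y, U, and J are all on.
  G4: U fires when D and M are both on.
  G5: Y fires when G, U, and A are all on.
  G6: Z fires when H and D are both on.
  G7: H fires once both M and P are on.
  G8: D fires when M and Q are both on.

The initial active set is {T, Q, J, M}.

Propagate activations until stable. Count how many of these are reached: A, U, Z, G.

3

G8: M and Q on → D on.
G4: D and M on → U on.
U and T are on, so A fires (G2).
U is on, so P fires (G1).
G7: M and P on → H on.
H and D are on, so Z fires (G6).
A: reached.
U: reached.
Z: reached.
G would need Y, U, and J (G3), but Y never turns on.
Reached: A, U, and Z — 3 of the 4.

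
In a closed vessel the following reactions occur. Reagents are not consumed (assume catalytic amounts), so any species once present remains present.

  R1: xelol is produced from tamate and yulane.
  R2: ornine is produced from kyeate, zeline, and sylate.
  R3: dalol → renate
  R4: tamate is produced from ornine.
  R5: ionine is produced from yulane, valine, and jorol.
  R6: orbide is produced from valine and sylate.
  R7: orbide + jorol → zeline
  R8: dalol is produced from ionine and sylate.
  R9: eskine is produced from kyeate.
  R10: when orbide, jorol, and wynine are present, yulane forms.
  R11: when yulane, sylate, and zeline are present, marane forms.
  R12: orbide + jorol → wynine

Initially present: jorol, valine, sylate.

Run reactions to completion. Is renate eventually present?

Yes

valine and sylate present → orbide forms (R6).
orbide and jorol present → wynine forms (R12).
orbide, jorol, and wynine present → yulane forms (R10).
yulane, valine, and jorol present → ionine forms (R5).
ionine and sylate present → dalol forms (R8).
dalol present → renate forms (R3).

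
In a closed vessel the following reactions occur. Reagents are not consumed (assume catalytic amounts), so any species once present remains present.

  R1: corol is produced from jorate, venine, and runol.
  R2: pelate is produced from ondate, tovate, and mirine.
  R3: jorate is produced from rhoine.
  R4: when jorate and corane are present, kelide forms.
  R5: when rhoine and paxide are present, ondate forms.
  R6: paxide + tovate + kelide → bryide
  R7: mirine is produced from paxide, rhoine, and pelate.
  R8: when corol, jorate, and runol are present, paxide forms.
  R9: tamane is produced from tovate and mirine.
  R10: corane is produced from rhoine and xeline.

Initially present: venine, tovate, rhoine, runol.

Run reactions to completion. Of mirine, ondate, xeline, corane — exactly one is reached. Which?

ondate

rhoine present → jorate forms (R3).
jorate, venine, and runol present → corol forms (R1).
corol, jorate, and runol present → paxide forms (R8).
rhoine and paxide present → ondate forms (R5).
No rule produces xeline, and it is not given. mirine would need paxide, rhoine, and pelate (R7), but pelate never forms. corane would need rhoine and xeline (R10), but xeline never forms.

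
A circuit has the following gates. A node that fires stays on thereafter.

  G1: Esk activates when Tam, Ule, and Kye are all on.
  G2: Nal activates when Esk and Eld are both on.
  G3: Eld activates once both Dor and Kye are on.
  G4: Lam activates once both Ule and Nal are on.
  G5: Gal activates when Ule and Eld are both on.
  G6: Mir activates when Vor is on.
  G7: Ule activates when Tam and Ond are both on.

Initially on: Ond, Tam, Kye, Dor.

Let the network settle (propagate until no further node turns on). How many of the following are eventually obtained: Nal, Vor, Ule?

Dor and Kye are on, so Eld activates (G3).
Tam and Ond are on, so Ule activates (G7).
Tam, Ule, and Kye are on, so Esk activates (G1).
G2: Esk and Eld on → Nal on.
Nal: reached.
No rule produces Vor, and it is not given.
Ule: reached.
Reached: Nal and Ule — 2 of the 3.

2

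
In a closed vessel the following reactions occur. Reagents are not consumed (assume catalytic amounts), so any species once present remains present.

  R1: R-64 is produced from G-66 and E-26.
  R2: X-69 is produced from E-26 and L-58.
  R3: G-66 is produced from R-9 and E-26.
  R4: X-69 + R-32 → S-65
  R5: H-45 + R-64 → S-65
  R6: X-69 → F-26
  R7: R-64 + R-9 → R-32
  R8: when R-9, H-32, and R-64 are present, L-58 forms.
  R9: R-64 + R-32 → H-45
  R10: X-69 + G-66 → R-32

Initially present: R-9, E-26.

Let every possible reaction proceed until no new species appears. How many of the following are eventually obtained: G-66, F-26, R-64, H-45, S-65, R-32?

5

R-9 and E-26 present → G-66 forms (R3).
G-66 and E-26 present → R-64 forms (R1).
R-64 and R-9 present → R-32 forms (R7).
R-64 and R-32 present → H-45 forms (R9).
H-45 and R-64 present → S-65 forms (R5).
G-66: reached.
F-26 would need X-69 (R6), but X-69 never forms.
R-64: reached.
H-45: reached.
S-65: reached.
R-32: reached.
Reached: G-66, R-64, H-45, S-65, and R-32 — 5 of the 6.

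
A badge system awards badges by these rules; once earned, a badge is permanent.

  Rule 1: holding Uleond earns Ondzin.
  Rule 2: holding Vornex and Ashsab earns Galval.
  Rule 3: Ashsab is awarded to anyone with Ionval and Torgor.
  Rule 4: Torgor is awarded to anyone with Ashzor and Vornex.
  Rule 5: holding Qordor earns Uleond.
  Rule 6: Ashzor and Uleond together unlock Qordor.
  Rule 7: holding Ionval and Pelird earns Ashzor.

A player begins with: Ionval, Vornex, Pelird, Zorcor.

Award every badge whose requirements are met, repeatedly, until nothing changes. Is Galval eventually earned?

Yes

With Ionval and Pelird, Ashzor is earned (Rule 7).
With Ashzor and Vornex, Torgor is earned (Rule 4).
With Ionval and Torgor, Ashsab is earned (Rule 3).
With Vornex and Ashsab, Galval is earned (Rule 2).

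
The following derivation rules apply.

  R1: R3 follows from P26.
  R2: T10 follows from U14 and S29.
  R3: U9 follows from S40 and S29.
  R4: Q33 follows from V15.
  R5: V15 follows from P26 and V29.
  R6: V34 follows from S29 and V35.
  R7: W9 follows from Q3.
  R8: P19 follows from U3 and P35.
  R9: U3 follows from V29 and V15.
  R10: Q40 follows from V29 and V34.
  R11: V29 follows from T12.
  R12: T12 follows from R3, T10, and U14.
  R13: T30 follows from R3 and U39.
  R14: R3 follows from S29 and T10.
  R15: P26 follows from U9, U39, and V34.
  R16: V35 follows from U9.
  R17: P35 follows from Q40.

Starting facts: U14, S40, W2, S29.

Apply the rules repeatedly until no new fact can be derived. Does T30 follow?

T30 would need R3 and U39 (R13), but U39 is never established.

No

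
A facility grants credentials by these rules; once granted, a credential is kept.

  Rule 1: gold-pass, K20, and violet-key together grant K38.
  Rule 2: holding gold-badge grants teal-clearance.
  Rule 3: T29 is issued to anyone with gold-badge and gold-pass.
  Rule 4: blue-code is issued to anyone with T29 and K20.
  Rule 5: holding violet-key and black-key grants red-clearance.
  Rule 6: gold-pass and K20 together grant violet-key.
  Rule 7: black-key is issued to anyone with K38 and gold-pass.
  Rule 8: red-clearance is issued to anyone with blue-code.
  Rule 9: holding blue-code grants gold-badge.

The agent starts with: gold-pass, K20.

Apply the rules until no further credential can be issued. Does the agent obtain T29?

T29 would need gold-badge and gold-pass (Rule 3), but gold-badge is never granted.

No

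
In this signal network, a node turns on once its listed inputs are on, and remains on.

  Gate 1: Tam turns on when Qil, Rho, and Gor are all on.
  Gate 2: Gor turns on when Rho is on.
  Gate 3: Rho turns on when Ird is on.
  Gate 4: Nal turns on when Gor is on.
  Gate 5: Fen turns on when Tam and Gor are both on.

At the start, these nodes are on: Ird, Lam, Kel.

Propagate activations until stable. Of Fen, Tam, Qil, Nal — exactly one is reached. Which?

Nal

Ird is on, so Rho turns on (Gate 3).
Gate 2: Rho on → Gor on.
Gate 4: Gor on → Nal on.
No rule produces Qil, and it is not given. Tam would need Qil, Rho, and Gor (Gate 1), but Qil never turns on. Fen would need Tam and Gor (Gate 5), but Tam never turns on.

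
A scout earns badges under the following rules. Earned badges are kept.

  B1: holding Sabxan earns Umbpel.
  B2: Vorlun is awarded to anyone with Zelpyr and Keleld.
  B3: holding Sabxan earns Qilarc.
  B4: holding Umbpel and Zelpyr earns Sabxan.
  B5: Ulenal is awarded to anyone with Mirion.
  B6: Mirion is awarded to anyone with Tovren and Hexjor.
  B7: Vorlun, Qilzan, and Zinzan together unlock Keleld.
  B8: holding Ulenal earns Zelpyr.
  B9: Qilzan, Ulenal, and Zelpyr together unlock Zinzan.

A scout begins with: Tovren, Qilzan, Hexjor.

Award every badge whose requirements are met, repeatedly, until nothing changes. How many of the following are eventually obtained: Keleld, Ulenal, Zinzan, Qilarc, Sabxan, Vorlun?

2

With Tovren and Hexjor, Mirion is earned (B6).
With Mirion, Ulenal is earned (B5).
With Ulenal, Zelpyr is earned (B8).
With Qilzan, Ulenal, and Zelpyr, Zinzan is earned (B9).
Keleld would need Vorlun, Qilzan, and Zinzan (B7), but Vorlun is never earned.
Ulenal: reached.
Zinzan: reached.
Qilarc would need Sabxan (B3), but Sabxan is never earned.
Sabxan would need Umbpel and Zelpyr (B4), but Umbpel is never earned.
Vorlun would need Zelpyr and Keleld (B2), but Keleld is never earned.
Reached: Ulenal and Zinzan — 2 of the 6.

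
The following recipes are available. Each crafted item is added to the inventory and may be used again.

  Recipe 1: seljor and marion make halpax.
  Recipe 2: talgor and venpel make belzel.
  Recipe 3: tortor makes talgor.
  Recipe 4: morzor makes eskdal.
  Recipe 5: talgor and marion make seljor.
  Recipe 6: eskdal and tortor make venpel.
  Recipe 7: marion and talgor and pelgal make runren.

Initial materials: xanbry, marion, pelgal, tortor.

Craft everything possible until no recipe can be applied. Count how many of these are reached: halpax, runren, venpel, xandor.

2

Using Recipe 3, tortor makes talgor.
marion and talgor and pelgal → runren (Recipe 7).
talgor and marion → seljor (Recipe 5).
Using Recipe 1, seljor and marion make halpax.
halpax: reached.
runren: reached.
venpel would need eskdal and tortor (Recipe 6), but eskdal is never obtained.
No rule produces xandor, and it is not given.
Reached: halpax and runren — 2 of the 4.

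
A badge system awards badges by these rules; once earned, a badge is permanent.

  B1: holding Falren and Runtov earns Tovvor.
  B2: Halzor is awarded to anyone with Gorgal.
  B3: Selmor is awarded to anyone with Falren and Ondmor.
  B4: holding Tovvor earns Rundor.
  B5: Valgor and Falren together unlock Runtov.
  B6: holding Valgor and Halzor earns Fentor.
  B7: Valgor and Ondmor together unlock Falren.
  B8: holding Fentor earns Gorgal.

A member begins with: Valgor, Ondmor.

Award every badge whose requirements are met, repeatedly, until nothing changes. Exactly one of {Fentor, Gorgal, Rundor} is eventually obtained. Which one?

Rundor

With Valgor and Ondmor, Falren is earned (B7).
With Valgor and Falren, Runtov is earned (B5).
With Falren and Runtov, Tovvor is earned (B1).
With Tovvor, Rundor is earned (B4).
Gorgal would need Fentor (B8), but Fentor is never earned. Fentor would need Valgor and Halzor (B6), but Halzor is never earned.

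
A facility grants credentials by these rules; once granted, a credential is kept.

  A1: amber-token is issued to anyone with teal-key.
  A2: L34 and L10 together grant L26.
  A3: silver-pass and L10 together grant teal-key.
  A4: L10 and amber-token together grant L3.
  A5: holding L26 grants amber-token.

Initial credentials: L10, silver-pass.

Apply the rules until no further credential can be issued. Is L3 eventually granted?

Holding silver-pass and L10 grants teal-key (A3).
Holding teal-key grants amber-token (A1).
Holding L10 and amber-token grants L3 (A4).

Yes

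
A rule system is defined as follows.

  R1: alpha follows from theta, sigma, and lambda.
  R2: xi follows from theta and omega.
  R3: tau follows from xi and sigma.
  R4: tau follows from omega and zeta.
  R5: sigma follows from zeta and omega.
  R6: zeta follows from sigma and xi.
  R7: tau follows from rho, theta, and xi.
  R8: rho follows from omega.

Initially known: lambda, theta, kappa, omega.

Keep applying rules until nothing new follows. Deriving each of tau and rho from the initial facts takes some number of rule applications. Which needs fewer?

rho

rho: From omega, R8 gives rho. [1 rule application]
tau: theta and omega hold, so xi follows (R2). From omega, R8 gives rho. From rho, theta, and xi, R7 gives tau. [3 rule applications]
rho needs fewer.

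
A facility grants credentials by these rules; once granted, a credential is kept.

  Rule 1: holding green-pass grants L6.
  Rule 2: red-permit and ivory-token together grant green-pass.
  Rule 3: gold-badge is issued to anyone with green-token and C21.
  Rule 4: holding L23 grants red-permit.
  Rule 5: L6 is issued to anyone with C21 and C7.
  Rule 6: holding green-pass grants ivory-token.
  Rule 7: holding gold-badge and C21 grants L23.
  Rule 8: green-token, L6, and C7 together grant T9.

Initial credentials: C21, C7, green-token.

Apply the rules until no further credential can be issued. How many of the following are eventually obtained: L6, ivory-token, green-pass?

1

Holding C21 and C7 grants L6 (Rule 5).
L6: reached.
ivory-token would need green-pass (Rule 6), but green-pass is never granted.
green-pass would need red-permit and ivory-token (Rule 2), but ivory-token is never granted.
Reached: L6 — 1 of the 3.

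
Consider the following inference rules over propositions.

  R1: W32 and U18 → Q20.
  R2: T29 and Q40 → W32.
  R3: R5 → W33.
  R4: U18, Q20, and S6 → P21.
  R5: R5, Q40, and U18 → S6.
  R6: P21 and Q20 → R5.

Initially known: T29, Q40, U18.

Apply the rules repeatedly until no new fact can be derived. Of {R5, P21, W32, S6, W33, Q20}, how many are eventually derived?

2

From T29 and Q40, R2 gives W32.
W32 and U18 hold, so Q20 follows (R1).
R5 would need P21 and Q20 (R6), but P21 is never established.
P21 would need U18, Q20, and S6 (R4), but S6 is never established.
W32: reached.
S6 would need R5, Q40, and U18 (R5), but R5 is never established.
W33 would need R5 (R3), but R5 is never established.
Q20: reached.
Reached: W32 and Q20 — 2 of the 6.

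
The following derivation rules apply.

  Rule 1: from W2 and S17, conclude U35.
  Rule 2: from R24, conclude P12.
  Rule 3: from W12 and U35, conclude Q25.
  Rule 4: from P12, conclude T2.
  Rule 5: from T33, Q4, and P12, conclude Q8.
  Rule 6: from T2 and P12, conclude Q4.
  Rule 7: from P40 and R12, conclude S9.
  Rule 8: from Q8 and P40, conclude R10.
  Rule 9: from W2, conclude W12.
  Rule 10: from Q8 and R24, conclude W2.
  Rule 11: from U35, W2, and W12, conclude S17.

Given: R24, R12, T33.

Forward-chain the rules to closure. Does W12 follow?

Yes

From R24, Rule 2 gives P12.
From P12, Rule 4 gives T2.
From T2 and P12, Rule 6 gives Q4.
From T33, Q4, and P12, Rule 5 gives Q8.
From Q8 and R24, Rule 10 gives W2.
W2 holds, so W12 follows (Rule 9).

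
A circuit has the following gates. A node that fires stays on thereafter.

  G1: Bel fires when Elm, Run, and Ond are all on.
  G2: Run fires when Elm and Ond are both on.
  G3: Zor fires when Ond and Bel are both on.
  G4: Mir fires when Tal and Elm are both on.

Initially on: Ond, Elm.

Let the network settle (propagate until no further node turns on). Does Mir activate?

No

Mir would need Tal and Elm (G4), but Tal never turns on.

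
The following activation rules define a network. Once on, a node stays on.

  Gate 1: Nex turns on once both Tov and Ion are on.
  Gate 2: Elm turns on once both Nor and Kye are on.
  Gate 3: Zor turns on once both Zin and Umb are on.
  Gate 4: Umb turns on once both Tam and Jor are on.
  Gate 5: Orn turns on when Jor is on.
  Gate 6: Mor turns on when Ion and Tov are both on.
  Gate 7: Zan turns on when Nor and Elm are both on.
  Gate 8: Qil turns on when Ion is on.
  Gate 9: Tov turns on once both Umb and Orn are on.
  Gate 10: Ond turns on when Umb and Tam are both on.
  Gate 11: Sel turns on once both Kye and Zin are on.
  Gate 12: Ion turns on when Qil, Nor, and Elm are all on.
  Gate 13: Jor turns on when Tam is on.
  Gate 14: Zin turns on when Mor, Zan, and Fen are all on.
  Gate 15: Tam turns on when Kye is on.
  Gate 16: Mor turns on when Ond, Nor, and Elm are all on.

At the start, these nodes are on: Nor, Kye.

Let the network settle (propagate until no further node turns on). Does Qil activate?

Qil would need Ion (Gate 8), but Ion never turns on.

No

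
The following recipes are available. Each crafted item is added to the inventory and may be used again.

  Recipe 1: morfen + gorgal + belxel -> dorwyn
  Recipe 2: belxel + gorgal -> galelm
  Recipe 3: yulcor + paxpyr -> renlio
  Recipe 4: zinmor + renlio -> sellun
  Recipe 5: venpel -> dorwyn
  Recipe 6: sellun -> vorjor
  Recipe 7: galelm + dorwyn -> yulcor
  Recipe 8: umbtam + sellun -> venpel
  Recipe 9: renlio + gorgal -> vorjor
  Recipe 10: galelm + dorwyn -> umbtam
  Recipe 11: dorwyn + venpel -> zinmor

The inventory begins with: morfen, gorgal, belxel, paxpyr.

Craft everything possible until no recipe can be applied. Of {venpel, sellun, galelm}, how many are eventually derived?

belxel + gorgal -> galelm (Recipe 2).
venpel would need umbtam and sellun (Recipe 8), but sellun is never obtained.
sellun would need zinmor and renlio (Recipe 4), but zinmor is never obtained.
galelm: reached.
Reached: galelm — 1 of the 3.

1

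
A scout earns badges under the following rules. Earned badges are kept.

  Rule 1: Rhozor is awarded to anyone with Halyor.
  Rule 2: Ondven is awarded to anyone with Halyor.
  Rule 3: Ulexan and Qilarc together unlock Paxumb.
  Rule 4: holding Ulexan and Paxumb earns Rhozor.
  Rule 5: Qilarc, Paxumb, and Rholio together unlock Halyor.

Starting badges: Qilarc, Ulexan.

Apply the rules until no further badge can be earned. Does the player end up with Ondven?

No

Ondven would need Halyor (Rule 2), but Halyor is never earned.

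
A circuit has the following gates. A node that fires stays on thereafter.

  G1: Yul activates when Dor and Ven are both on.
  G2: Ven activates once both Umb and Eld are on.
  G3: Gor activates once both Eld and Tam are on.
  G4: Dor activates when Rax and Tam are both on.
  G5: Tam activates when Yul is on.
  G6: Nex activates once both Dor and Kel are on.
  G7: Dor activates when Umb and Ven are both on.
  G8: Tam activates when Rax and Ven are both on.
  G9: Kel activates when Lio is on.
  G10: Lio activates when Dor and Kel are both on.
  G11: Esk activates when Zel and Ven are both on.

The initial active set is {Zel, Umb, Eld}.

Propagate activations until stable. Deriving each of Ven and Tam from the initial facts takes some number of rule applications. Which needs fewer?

Ven

Ven: G2: Umb and Eld on → Ven on. [1 rule application]
Tam: Umb and Eld are on, so Ven activates (G2). Umb and Ven are on, so Dor activates (G7). G1: Dor and Ven on → Yul on. Yul is on, so Tam activates (G5). [4 rule applications]
Ven needs fewer.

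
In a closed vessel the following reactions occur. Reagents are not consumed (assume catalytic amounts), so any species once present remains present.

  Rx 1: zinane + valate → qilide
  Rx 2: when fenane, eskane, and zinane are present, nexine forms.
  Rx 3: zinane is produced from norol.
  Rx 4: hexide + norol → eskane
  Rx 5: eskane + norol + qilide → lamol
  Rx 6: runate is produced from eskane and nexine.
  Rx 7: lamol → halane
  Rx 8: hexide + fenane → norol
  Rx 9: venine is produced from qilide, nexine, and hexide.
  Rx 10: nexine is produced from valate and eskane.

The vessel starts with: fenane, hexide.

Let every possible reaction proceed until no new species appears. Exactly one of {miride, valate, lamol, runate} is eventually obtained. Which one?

runate

hexide and fenane present → norol forms (Rx 8).
norol present → zinane forms (Rx 3).
hexide and norol present → eskane forms (Rx 4).
fenane, eskane, and zinane present → nexine forms (Rx 2).
eskane and nexine present → runate forms (Rx 6).
No rule produces miride, and it is not given. No rule produces valate, and it is not given. lamol would need eskane, norol, and qilide (Rx 5), but qilide never forms.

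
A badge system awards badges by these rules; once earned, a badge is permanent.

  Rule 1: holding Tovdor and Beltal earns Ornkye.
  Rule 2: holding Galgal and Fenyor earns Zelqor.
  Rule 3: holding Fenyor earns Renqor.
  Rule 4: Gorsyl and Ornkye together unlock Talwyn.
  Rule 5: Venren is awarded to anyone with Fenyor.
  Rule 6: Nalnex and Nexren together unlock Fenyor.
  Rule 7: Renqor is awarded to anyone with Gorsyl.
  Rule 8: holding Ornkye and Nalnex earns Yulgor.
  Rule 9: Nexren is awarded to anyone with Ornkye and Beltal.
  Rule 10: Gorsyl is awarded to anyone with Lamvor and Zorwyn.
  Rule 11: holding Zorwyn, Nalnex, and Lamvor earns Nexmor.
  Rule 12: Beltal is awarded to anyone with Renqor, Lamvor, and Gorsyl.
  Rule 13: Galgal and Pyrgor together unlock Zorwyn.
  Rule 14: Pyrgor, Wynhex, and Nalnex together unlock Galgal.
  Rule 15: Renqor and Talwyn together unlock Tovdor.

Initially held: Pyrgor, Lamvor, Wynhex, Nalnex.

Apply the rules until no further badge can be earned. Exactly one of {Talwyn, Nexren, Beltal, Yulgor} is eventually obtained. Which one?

With Pyrgor, Wynhex, and Nalnex, Galgal is earned (Rule 14).
With Galgal and Pyrgor, Zorwyn is earned (Rule 13).
With Lamvor and Zorwyn, Gorsyl is earned (Rule 10).
With Gorsyl, Renqor is earned (Rule 7).
With Renqor, Lamvor, and Gorsyl, Beltal is earned (Rule 12).
Nexren would need Ornkye and Beltal (Rule 9), but Ornkye is never earned. Talwyn would need Gorsyl and Ornkye (Rule 4), but Ornkye is never earned. Yulgor would need Ornkye and Nalnex (Rule 8), but Ornkye is never earned.

Beltal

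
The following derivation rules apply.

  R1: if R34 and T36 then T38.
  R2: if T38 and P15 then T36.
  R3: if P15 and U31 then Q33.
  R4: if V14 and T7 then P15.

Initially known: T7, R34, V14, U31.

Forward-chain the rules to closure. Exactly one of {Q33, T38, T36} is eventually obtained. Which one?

V14 and T7 hold, so P15 follows (R4).
From P15 and U31, R3 gives Q33.
T36 would need T38 and P15 (R2), but T38 is never established. T38 would need R34 and T36 (R1), but T36 is never established.

Q33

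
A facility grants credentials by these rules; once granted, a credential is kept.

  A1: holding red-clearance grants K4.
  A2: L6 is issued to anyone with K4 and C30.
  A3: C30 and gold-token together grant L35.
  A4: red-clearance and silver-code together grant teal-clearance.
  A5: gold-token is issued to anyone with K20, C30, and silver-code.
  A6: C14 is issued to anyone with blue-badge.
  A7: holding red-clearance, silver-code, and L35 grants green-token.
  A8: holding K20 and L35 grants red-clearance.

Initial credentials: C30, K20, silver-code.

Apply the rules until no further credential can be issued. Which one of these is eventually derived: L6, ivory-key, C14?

Holding K20, C30, and silver-code grants gold-token (A5).
Holding C30 and gold-token grants L35 (A3).
Holding K20 and L35 grants red-clearance (A8).
Holding red-clearance grants K4 (A1).
Holding K4 and C30 grants L6 (A2).
No rule produces ivory-key, and it is not given. C14 would need blue-badge (A6), but blue-badge is never granted.

L6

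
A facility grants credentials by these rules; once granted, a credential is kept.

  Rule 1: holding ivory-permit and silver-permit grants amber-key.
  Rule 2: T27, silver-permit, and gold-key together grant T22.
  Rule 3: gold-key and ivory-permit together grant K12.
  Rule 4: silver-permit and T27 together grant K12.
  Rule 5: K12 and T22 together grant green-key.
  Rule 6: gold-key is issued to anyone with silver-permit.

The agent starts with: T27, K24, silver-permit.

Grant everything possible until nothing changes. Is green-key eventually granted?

Yes

Holding silver-permit grants gold-key (Rule 6).
Holding silver-permit and T27 grants K12 (Rule 4).
Holding T27, silver-permit, and gold-key grants T22 (Rule 2).
Holding K12 and T22 grants green-key (Rule 5).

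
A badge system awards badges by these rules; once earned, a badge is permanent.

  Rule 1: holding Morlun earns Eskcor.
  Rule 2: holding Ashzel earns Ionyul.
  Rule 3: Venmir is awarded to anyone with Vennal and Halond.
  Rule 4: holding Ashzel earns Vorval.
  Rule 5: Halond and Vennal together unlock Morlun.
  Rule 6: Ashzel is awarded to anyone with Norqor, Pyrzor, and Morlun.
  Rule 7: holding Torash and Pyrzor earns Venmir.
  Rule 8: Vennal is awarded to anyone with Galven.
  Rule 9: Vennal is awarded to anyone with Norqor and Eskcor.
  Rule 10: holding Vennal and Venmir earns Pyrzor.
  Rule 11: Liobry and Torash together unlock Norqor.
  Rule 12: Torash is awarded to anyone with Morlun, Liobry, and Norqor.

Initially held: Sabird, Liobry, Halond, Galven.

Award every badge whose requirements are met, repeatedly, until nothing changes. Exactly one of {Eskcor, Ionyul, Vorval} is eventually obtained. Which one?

With Galven, Vennal is earned (Rule 8).
With Halond and Vennal, Morlun is earned (Rule 5).
With Morlun, Eskcor is earned (Rule 1).
Vorval would need Ashzel (Rule 4), but Ashzel is never earned. Ionyul would need Ashzel (Rule 2), but Ashzel is never earned.

Eskcor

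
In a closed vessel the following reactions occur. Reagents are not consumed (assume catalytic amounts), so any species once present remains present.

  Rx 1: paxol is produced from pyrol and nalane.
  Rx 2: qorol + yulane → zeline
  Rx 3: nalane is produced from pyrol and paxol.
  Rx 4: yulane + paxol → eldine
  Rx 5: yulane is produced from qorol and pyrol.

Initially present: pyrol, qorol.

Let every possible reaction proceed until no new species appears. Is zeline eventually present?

Yes

qorol and pyrol present → yulane forms (Rx 5).
qorol and yulane present → zeline forms (Rx 2).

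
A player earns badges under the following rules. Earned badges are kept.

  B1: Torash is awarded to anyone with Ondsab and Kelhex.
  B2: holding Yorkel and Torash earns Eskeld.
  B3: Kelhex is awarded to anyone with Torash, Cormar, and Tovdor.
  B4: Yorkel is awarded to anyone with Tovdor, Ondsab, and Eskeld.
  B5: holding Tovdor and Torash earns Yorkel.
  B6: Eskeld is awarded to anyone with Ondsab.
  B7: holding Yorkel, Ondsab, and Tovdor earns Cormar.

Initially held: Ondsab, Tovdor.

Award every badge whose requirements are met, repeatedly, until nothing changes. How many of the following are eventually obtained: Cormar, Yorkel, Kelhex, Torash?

2

With Ondsab, Eskeld is earned (B6).
With Tovdor, Ondsab, and Eskeld, Yorkel is earned (B4).
With Yorkel, Ondsab, and Tovdor, Cormar is earned (B7).
Cormar: reached.
Yorkel: reached.
Kelhex would need Torash, Cormar, and Tovdor (B3), but Torash is never earned.
Torash would need Ondsab and Kelhex (B1), but Kelhex is never earned.
Reached: Cormar and Yorkel — 2 of the 4.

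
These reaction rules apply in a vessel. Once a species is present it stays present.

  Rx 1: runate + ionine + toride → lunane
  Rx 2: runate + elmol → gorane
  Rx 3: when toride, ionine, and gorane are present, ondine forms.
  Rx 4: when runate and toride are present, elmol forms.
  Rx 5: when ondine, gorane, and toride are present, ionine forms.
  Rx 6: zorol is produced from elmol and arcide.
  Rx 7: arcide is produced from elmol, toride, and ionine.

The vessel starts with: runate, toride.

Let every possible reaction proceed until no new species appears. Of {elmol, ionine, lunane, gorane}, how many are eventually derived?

2

runate and toride present → elmol forms (Rx 4).
runate and elmol present → gorane forms (Rx 2).
elmol: reached.
ionine would need ondine, gorane, and toride (Rx 5), but ondine never forms.
lunane would need runate, ionine, and toride (Rx 1), but ionine never forms.
gorane: reached.
Reached: elmol and gorane — 2 of the 4.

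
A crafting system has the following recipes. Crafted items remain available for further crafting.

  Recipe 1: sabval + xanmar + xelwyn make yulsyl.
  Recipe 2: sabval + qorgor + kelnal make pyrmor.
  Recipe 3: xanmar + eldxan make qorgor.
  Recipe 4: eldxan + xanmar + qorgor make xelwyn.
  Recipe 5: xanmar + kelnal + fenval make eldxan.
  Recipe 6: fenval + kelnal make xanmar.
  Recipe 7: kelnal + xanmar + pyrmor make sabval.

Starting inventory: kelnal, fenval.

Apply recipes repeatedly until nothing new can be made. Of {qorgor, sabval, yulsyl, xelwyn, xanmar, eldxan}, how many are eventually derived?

4

fenval + kelnal → xanmar (Recipe 6).
xanmar + kelnal + fenval → eldxan (Recipe 5).
xanmar + eldxan → qorgor (Recipe 3).
eldxan + xanmar + qorgor → xelwyn (Recipe 4).
qorgor: reached.
sabval would need kelnal, xanmar, and pyrmor (Recipe 7), but pyrmor is never obtained.
yulsyl would need sabval, xanmar, and xelwyn (Recipe 1), but sabval is never obtained.
xelwyn: reached.
xanmar: reached.
eldxan: reached.
Reached: qorgor, xelwyn, xanmar, and eldxan — 4 of the 6.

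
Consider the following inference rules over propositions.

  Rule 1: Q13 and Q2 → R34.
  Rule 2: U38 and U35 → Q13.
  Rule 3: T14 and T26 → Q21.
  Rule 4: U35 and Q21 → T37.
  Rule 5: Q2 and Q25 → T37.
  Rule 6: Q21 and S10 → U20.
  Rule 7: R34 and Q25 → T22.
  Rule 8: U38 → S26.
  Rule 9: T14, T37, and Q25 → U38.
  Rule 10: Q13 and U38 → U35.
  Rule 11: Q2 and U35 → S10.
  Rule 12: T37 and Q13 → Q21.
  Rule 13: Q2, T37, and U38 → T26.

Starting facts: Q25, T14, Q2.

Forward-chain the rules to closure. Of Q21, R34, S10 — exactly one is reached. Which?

From Q2 and Q25, Rule 5 gives T37.
T14, T37, and Q25 hold, so U38 follows (Rule 9).
Q2, T37, and U38 hold, so T26 follows (Rule 13).
T14 and T26 hold, so Q21 follows (Rule 3).
S10 would need Q2 and U35 (Rule 11), but U35 is never established. R34 would need Q13 and Q2 (Rule 1), but Q13 is never established.

Q21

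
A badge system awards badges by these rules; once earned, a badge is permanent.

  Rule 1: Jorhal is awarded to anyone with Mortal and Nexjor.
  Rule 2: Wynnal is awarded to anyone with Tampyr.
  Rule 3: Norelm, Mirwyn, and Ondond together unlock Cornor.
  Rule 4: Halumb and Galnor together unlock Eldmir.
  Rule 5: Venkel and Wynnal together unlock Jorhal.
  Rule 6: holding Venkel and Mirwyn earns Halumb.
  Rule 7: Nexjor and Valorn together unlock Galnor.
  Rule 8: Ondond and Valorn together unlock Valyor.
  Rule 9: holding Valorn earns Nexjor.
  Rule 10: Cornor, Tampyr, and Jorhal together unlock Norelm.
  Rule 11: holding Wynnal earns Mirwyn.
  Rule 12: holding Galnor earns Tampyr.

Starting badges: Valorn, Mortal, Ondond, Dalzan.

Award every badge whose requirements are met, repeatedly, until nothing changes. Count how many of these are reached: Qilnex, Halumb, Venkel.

No rule produces Qilnex, and it is not given.
Halumb would need Venkel and Mirwyn (Rule 6), but Venkel is never earned.
No rule produces Venkel, and it is not given.
None of the 3 are reached.

0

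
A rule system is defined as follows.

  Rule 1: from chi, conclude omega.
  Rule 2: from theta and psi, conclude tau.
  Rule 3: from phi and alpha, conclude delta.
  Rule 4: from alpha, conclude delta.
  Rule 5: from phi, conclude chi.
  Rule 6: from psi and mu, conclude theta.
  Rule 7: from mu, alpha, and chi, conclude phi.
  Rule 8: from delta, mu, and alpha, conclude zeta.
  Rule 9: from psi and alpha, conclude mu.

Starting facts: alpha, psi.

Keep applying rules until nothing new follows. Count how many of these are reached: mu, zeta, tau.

3

From psi and alpha, Rule 9 gives mu.
alpha holds, so delta follows (Rule 4).
psi and mu hold, so theta follows (Rule 6).
delta, mu, and alpha hold, so zeta follows (Rule 8).
theta and psi hold, so tau follows (Rule 2).
mu: reached.
zeta: reached.
tau: reached.
All 3 are reached.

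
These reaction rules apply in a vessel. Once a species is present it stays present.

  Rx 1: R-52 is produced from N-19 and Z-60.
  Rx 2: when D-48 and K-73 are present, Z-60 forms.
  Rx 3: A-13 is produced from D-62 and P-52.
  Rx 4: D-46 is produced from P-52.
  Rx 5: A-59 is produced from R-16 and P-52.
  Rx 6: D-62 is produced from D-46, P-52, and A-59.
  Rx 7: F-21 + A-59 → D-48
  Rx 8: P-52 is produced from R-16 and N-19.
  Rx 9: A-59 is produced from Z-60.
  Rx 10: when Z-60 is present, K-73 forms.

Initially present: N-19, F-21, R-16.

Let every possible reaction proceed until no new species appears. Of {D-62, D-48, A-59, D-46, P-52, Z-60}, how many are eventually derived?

R-16 and N-19 present → P-52 forms (Rx 8).
R-16 and P-52 present → A-59 forms (Rx 5).
P-52 present → D-46 forms (Rx 4).
F-21 and A-59 present → D-48 forms (Rx 7).
D-46, P-52, and A-59 present → D-62 forms (Rx 6).
D-62: reached.
D-48: reached.
A-59: reached.
D-46: reached.
P-52: reached.
Z-60 would need D-48 and K-73 (Rx 2), but K-73 never forms.
Reached: D-62, D-48, A-59, D-46, and P-52 — 5 of the 6.

5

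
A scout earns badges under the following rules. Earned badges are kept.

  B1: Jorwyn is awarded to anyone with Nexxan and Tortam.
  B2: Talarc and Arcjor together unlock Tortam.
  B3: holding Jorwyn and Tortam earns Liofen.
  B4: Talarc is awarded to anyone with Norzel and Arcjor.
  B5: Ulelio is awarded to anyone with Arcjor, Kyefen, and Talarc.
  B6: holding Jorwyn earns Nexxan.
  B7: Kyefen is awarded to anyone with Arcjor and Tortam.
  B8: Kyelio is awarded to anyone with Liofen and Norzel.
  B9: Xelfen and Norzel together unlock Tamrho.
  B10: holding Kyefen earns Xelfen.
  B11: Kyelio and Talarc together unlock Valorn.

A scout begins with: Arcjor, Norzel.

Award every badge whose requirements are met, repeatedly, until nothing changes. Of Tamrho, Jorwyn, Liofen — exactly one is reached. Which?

With Norzel and Arcjor, Talarc is earned (B4).
With Talarc and Arcjor, Tortam is earned (B2).
With Arcjor and Tortam, Kyefen is earned (B7).
With Kyefen, Xelfen is earned (B10).
With Xelfen and Norzel, Tamrho is earned (B9).
Jorwyn would need Nexxan and Tortam (B1), but Nexxan is never earned. Liofen would need Jorwyn and Tortam (B3), but Jorwyn is never earned.

Tamrho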